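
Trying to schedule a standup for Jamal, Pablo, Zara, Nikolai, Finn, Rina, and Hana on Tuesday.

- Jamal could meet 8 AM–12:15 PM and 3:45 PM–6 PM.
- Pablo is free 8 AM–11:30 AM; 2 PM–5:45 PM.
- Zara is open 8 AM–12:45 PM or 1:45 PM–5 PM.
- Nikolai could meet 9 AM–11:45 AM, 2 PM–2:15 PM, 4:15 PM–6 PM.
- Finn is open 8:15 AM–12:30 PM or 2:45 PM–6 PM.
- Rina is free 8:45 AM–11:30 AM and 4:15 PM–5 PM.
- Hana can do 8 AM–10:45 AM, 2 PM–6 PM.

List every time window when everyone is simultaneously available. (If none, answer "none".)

09:00-10:45, 16:15-17:00

Jamal ∩ Pablo: 08:00-11:30, 15:45-17:45.
Jamal ∩ Pablo ∩ Zara: 08:00-11:30, 15:45-17:00.
Jamal ∩ Pablo ∩ Zara ∩ Nikolai: 09:00-11:30, 16:15-17:00.
Jamal ∩ Pablo ∩ Zara ∩ Nikolai ∩ Finn: 09:00-11:30, 16:15-17:00.
Jamal ∩ Pablo ∩ Zara ∩ Nikolai ∩ Finn ∩ Rina: 09:00-11:30, 16:15-17:00.
Jamal ∩ Pablo ∩ Zara ∩ Nikolai ∩ Finn ∩ Rina ∩ Hana: 09:00-10:45, 16:15-17:00.
So the common availability across everyone is 09:00-10:45, 16:15-17:00.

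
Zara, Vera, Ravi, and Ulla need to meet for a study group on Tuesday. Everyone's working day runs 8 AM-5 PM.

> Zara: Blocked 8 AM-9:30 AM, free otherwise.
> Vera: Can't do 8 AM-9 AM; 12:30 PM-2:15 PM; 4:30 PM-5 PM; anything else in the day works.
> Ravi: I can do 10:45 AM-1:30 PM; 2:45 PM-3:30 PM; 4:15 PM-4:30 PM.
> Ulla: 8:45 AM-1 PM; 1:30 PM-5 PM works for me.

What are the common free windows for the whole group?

10:45-12:30, 14:45-15:30, 16:15-16:30

Zara free: 09:30-17:00 (invert busy blocks within the working day).
Vera free: 09:00-12:30, 14:15-16:30 (invert busy blocks within the working day).
Ravi free: 10:45-13:30, 14:45-15:30, 16:15-16:30.
Ulla free: 08:45-13:00, 13:30-17:00.
Zara ∩ Vera: 09:30-12:30, 14:15-16:30.
Zara ∩ Vera ∩ Ravi: 10:45-12:30, 14:45-15:30, 16:15-16:30.
Zara ∩ Vera ∩ Ravi ∩ Ulla: 10:45-12:30, 14:45-15:30, 16:15-16:30.
So the common availability across everyone is 10:45-12:30, 14:45-15:30, 16:15-16:30.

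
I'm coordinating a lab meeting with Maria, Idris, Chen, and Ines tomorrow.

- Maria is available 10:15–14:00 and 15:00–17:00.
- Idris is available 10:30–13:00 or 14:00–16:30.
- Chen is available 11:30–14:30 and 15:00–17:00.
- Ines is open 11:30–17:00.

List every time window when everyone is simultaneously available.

Maria ∩ Idris: 10:30-13:00, 15:00-16:30.
Maria ∩ Idris ∩ Chen: 11:30-13:00, 15:00-16:30.
Maria ∩ Idris ∩ Chen ∩ Ines: 11:30-13:00, 15:00-16:30.
Those are the intersection windows.

11:30-13:00, 15:00-16:30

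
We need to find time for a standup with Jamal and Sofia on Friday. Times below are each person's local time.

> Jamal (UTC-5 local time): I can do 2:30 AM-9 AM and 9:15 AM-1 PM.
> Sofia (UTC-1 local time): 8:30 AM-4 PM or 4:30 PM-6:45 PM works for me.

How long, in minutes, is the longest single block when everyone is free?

Jamal in UTC: 07:30-14:00, 14:15-18:00 (add 5h to convert from UTC-5).
Sofia in UTC: 09:30-17:00, 17:30-19:45 (add 1h to convert from UTC-1).
Jamal ∩ Sofia: 09:30-14:00, 14:15-17:00, 17:30-18:00.
Those are the intersection windows.
The longest is 09:30-14:00 at 270 minutes.

270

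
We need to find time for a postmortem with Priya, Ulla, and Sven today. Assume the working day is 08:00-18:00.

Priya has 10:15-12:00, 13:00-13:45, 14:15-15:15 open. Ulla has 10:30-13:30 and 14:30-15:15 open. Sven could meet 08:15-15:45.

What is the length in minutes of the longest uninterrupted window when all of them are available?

Priya ∩ Ulla: 10:30-12:00, 13:00-13:30, 14:30-15:15.
Priya ∩ Ulla ∩ Sven: 10:30-12:00, 13:00-13:30, 14:30-15:15.
The longest is 10:30-12:00 at 90 minutes.

90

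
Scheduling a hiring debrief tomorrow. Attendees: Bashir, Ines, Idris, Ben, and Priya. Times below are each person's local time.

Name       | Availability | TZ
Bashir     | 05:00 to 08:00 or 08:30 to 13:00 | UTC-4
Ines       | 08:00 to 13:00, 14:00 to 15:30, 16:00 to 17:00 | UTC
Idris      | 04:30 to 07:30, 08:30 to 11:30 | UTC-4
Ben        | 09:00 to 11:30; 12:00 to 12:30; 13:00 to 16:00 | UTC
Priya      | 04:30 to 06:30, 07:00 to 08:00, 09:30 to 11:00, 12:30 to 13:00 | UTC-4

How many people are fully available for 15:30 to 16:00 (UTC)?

Bashir in UTC: 09:00-12:00, 12:30-17:00 (add 4h to convert from UTC-4).
Ines in UTC: 08:00-13:00, 14:00-15:30, 16:00-17:00.
Idris in UTC: 08:30-11:30, 12:30-15:30 (add 4h to convert from UTC-4).
Ben in UTC: 09:00-11:30, 12:00-12:30, 13:00-16:00.
Priya in UTC: 08:30-10:30, 11:00-12:00, 13:30-15:00, 16:30-17:00 (add 4h to convert from UTC-4).
Bashir and Ben can make the full 15:30-16:00 slot — that's 2.

2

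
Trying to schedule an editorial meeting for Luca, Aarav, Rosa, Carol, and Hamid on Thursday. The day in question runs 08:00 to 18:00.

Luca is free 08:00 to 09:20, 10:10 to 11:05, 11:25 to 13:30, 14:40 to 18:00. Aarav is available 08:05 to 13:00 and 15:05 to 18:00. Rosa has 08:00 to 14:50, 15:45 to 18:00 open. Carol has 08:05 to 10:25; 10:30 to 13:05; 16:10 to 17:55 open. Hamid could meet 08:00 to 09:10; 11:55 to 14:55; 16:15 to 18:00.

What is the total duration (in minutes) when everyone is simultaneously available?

230

Luca ∩ Aarav: 08:05-09:20, 10:10-11:05, 11:25-13:00, 15:05-18:00.
Luca ∩ Aarav ∩ Rosa: 08:05-09:20, 10:10-11:05, 11:25-13:00, 15:45-18:00.
Luca ∩ Aarav ∩ Rosa ∩ Carol: 08:05-09:20, 10:10-10:25, 10:30-11:05, 11:25-13:00, 16:10-17:55.
Luca ∩ Aarav ∩ Rosa ∩ Carol ∩ Hamid: 08:05-09:10, 11:55-13:00, 16:15-17:55.
Summing the common windows: 65 + 65 + 100 = 230 minutes.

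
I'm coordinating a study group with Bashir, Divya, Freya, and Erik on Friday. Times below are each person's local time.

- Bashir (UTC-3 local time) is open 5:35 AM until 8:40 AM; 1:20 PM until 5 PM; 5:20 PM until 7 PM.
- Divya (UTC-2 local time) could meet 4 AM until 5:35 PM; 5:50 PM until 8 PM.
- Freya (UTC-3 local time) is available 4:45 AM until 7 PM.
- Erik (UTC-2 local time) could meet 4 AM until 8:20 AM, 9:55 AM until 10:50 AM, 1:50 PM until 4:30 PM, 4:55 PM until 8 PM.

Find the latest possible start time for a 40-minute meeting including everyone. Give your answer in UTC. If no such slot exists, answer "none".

Bashir in UTC: 08:35-11:40, 16:20-20:00, 20:20-22:00 (add 3h to convert from UTC-3).
Divya in UTC: 06:00-19:35, 19:50-22:00 (add 2h to convert from UTC-2).
Freya in UTC: 07:45-22:00 (add 3h to convert from UTC-3).
Erik in UTC: 06:00-10:20, 11:55-12:50, 15:50-18:30, 18:55-22:00 (add 2h to convert from UTC-2).
Bashir ∩ Divya: 08:35-11:40, 16:20-19:35, 19:50-20:00, 20:20-22:00.
Bashir ∩ Divya ∩ Freya: 08:35-11:40, 16:20-19:35, 19:50-20:00, 20:20-22:00.
Bashir ∩ Divya ∩ Freya ∩ Erik: 08:35-10:20, 16:20-18:30, 18:55-19:35, 19:50-20:00, 20:20-22:00.
The last common window of at least 40 minutes is 20:20-22:00; a 40-minute meeting can start as late as 21:20 and still end by 22:00.

21:20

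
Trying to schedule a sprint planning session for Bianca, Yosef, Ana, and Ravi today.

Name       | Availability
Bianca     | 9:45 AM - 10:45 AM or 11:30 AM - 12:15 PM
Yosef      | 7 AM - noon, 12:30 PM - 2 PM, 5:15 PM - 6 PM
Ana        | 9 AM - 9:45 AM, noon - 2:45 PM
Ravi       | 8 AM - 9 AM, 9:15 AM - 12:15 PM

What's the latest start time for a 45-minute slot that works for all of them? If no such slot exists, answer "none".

none

Bianca ∩ Yosef: 09:45-10:45, 11:30-12:00.
Bianca ∩ Yosef ∩ Ana: ∅.
Bianca ∩ Yosef ∩ Ana ∩ Ravi: ∅.
There is no time when everyone is free.
No common window is at least 45 minutes long.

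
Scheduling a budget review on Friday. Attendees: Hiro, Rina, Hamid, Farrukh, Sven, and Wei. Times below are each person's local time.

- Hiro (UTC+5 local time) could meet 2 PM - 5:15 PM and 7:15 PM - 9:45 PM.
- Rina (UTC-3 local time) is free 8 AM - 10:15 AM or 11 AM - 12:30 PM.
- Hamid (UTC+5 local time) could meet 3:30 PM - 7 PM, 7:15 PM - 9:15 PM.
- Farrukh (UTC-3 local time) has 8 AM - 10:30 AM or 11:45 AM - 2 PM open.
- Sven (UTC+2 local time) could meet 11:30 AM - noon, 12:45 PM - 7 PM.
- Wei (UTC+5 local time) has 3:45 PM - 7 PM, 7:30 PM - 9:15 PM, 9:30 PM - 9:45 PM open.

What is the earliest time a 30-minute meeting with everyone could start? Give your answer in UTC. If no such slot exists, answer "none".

Hiro in UTC: 09:00-12:15, 14:15-16:45 (subtract 5h to convert from UTC+5).
Rina in UTC: 11:00-13:15, 14:00-15:30 (add 3h to convert from UTC-3).
Hamid in UTC: 10:30-14:00, 14:15-16:15 (subtract 5h to convert from UTC+5).
Farrukh in UTC: 11:00-13:30, 14:45-17:00 (add 3h to convert from UTC-3).
Sven in UTC: 09:30-10:00, 10:45-17:00 (subtract 2h to convert from UTC+2).
Wei in UTC: 10:45-14:00, 14:30-16:15, 16:30-16:45 (subtract 5h to convert from UTC+5).
Hiro ∩ Rina: 11:00-12:15, 14:15-15:30.
Hiro ∩ Rina ∩ Hamid: 11:00-12:15, 14:15-15:30.
Hiro ∩ Rina ∩ Hamid ∩ Farrukh: 11:00-12:15, 14:45-15:30.
Hiro ∩ Rina ∩ Hamid ∩ Farrukh ∩ Sven: 11:00-12:15, 14:45-15:30.
Hiro ∩ Rina ∩ Hamid ∩ Farrukh ∩ Sven ∩ Wei: 11:00-12:15, 14:45-15:30.
Those are the intersection windows.
The first common window of at least 30 minutes is 11:00-12:15, so the earliest start is 11:00.

11:00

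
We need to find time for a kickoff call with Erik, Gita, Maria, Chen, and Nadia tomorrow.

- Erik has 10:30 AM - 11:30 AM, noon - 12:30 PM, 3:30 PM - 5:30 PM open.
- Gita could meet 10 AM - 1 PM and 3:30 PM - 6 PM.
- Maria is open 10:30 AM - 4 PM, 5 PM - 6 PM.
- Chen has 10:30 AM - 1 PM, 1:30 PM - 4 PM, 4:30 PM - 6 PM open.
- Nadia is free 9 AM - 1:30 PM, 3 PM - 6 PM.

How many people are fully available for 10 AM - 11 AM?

Gita and Nadia can make the full 10:00-11:00 slot — that's 2.

2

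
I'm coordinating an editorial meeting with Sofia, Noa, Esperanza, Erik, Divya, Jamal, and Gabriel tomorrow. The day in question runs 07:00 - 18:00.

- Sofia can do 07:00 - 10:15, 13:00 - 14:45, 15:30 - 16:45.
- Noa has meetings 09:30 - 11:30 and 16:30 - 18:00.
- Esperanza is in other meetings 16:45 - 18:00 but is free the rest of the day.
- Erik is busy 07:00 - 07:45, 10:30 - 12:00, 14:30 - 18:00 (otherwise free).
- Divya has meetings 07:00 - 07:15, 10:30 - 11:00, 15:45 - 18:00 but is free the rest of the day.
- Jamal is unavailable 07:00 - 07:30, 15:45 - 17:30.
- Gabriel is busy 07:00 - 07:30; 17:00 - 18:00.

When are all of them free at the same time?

Sofia free: 07:00-10:15, 13:00-14:45, 15:30-16:45.
Noa free: 07:00-09:30, 11:30-16:30 (invert busy blocks within the working day).
Esperanza free: 07:00-16:45 (invert busy blocks within the working day).
Erik free: 07:45-10:30, 12:00-14:30 (invert busy blocks within the working day).
Divya free: 07:15-10:30, 11:00-15:45 (invert busy blocks within the working day).
Jamal free: 07:30-15:45, 17:30-18:00 (invert busy blocks within the working day).
Gabriel free: 07:30-17:00 (invert busy blocks within the working day).
Sofia ∩ Noa: 07:00-09:30, 13:00-14:45, 15:30-16:30.
Sofia ∩ Noa ∩ Esperanza: 07:00-09:30, 13:00-14:45, 15:30-16:30.
Sofia ∩ Noa ∩ Esperanza ∩ Erik: 07:45-09:30, 13:00-14:30.
Sofia ∩ Noa ∩ Esperanza ∩ Erik ∩ Divya: 07:45-09:30, 13:00-14:30.
Sofia ∩ Noa ∩ Esperanza ∩ Erik ∩ Divya ∩ Jamal: 07:45-09:30, 13:00-14:30.
Sofia ∩ Noa ∩ Esperanza ∩ Erik ∩ Divya ∩ Jamal ∩ Gabriel: 07:45-09:30, 13:00-14:30.

07:45-09:30, 13:00-14:30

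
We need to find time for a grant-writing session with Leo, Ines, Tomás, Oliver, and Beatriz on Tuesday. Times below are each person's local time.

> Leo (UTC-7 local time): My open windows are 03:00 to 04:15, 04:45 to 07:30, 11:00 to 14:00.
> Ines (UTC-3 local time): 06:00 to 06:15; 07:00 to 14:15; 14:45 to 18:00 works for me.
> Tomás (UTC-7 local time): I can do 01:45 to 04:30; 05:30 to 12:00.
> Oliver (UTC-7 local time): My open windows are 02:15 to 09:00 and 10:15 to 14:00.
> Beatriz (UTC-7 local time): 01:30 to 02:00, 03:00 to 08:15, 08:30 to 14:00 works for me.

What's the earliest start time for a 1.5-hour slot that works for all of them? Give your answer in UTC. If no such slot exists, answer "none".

Leo in UTC: 10:00-11:15, 11:45-14:30, 18:00-21:00 (add 7h to convert from UTC-7).
Ines in UTC: 09:00-09:15, 10:00-17:15, 17:45-21:00 (add 3h to convert from UTC-3).
Tomás in UTC: 08:45-11:30, 12:30-19:00 (add 7h to convert from UTC-7).
Oliver in UTC: 09:15-16:00, 17:15-21:00 (add 7h to convert from UTC-7).
Beatriz in UTC: 08:30-09:00, 10:00-15:15, 15:30-21:00 (add 7h to convert from UTC-7).
Leo ∩ Ines: 10:00-11:15, 11:45-14:30, 18:00-21:00.
Leo ∩ Ines ∩ Tomás: 10:00-11:15, 12:30-14:30, 18:00-19:00.
Leo ∩ Ines ∩ Tomás ∩ Oliver: 10:00-11:15, 12:30-14:30, 18:00-19:00.
Leo ∩ Ines ∩ Tomás ∩ Oliver ∩ Beatriz: 10:00-11:15, 12:30-14:30, 18:00-19:00.
So the common availability across everyone is 10:00-11:15, 12:30-14:30, 18:00-19:00.
The first common window of at least 90 minutes is 12:30-14:30, so the earliest start is 12:30.

12:30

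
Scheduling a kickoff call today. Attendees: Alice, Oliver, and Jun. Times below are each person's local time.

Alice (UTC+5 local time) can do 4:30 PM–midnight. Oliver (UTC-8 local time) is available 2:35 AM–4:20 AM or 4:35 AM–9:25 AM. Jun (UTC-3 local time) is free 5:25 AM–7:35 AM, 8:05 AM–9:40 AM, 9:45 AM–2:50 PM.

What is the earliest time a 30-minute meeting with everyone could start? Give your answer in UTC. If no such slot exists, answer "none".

Alice in UTC: 11:30-19:00 (subtract 5h to convert from UTC+5).
Oliver in UTC: 10:35-12:20, 12:35-17:25 (add 8h to convert from UTC-8).
Jun in UTC: 08:25-10:35, 11:05-12:40, 12:45-17:50 (add 3h to convert from UTC-3).
Alice ∩ Oliver: 11:30-12:20, 12:35-17:25.
Alice ∩ Oliver ∩ Jun: 11:30-12:20, 12:35-12:40, 12:45-17:25.
So the common availability across everyone is 11:30-12:20, 12:35-12:40, 12:45-17:25.
The first common window of at least 30 minutes is 11:30-12:20, so the earliest start is 11:30.

11:30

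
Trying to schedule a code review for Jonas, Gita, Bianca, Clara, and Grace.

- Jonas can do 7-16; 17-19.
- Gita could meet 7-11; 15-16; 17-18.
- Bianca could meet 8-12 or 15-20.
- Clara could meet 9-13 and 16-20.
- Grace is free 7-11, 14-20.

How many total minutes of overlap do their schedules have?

Jonas ∩ Gita: 07:00-11:00, 15:00-16:00, 17:00-18:00.
Jonas ∩ Gita ∩ Bianca: 08:00-11:00, 15:00-16:00, 17:00-18:00.
Jonas ∩ Gita ∩ Bianca ∩ Clara: 09:00-11:00, 17:00-18:00.
Jonas ∩ Gita ∩ Bianca ∩ Clara ∩ Grace: 09:00-11:00, 17:00-18:00.
So the common availability across everyone is 09:00-11:00, 17:00-18:00.
Summing the common windows: 120 + 60 = 180 minutes.

180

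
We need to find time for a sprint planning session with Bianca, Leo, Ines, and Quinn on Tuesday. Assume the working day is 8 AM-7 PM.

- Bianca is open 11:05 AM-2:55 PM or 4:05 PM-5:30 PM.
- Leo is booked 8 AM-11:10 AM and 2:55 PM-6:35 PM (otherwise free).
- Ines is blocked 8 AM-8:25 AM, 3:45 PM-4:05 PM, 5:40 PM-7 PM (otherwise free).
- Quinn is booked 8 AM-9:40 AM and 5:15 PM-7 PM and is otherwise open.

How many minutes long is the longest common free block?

225

Bianca free: 11:05-14:55, 16:05-17:30.
Leo free: 11:10-14:55, 18:35-19:00 (invert busy blocks within the working day).
Ines free: 08:25-15:45, 16:05-17:40 (invert busy blocks within the working day).
Quinn free: 09:40-17:15 (invert busy blocks within the working day).
Bianca ∩ Leo: 11:10-14:55.
Bianca ∩ Leo ∩ Ines: 11:10-14:55.
Bianca ∩ Leo ∩ Ines ∩ Quinn: 11:10-14:55.
Those are the intersection windows.
The longest is 11:10-14:55 at 225 minutes.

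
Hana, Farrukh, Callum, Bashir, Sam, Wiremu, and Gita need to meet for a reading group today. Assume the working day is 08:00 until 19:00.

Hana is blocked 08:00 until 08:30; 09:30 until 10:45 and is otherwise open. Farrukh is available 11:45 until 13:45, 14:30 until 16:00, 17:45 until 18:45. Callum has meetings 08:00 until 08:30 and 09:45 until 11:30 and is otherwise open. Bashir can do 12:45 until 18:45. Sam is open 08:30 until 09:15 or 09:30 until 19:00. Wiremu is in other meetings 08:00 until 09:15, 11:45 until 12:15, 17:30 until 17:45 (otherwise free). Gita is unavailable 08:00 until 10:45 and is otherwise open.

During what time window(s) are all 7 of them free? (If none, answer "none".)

Hana free: 08:30-09:30, 10:45-19:00 (invert busy blocks within the working day).
Farrukh free: 11:45-13:45, 14:30-16:00, 17:45-18:45.
Callum free: 08:30-09:45, 11:30-19:00 (invert busy blocks within the working day).
Bashir free: 12:45-18:45.
Sam free: 08:30-09:15, 09:30-19:00.
Wiremu free: 09:15-11:45, 12:15-17:30, 17:45-19:00 (invert busy blocks within the working day).
Gita free: 10:45-19:00 (invert busy blocks within the working day).
Hana ∩ Farrukh: 11:45-13:45, 14:30-16:00, 17:45-18:45.
Hana ∩ Farrukh ∩ Callum: 11:45-13:45, 14:30-16:00, 17:45-18:45.
Hana ∩ Farrukh ∩ Callum ∩ Bashir: 12:45-13:45, 14:30-16:00, 17:45-18:45.
Hana ∩ Farrukh ∩ Callum ∩ Bashir ∩ Sam: 12:45-13:45, 14:30-16:00, 17:45-18:45.
Hana ∩ Farrukh ∩ Callum ∩ Bashir ∩ Sam ∩ Wiremu: 12:45-13:45, 14:30-16:00, 17:45-18:45.
Hana ∩ Farrukh ∩ Callum ∩ Bashir ∩ Sam ∩ Wiremu ∩ Gita: 12:45-13:45, 14:30-16:00, 17:45-18:45.

12:45-13:45, 14:30-16:00, 17:45-18:45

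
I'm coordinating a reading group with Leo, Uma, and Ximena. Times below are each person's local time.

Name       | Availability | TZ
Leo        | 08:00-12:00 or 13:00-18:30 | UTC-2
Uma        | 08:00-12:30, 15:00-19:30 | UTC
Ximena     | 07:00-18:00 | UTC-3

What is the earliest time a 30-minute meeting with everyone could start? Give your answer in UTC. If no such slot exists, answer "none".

10:00

Leo in UTC: 10:00-14:00, 15:00-20:30 (add 2h to convert from UTC-2).
Uma in UTC: 08:00-12:30, 15:00-19:30.
Ximena in UTC: 10:00-21:00 (add 3h to convert from UTC-3).
Leo ∩ Uma: 10:00-12:30, 15:00-19:30.
Leo ∩ Uma ∩ Ximena: 10:00-12:30, 15:00-19:30.
The first common window of at least 30 minutes is 10:00-12:30, so the earliest start is 10:00.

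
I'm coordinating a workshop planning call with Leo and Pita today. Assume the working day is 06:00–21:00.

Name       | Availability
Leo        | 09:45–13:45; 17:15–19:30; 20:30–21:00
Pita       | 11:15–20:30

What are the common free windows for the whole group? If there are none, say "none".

11:15-13:45, 17:15-19:30

Leo ∩ Pita: 11:15-13:45, 17:15-19:30.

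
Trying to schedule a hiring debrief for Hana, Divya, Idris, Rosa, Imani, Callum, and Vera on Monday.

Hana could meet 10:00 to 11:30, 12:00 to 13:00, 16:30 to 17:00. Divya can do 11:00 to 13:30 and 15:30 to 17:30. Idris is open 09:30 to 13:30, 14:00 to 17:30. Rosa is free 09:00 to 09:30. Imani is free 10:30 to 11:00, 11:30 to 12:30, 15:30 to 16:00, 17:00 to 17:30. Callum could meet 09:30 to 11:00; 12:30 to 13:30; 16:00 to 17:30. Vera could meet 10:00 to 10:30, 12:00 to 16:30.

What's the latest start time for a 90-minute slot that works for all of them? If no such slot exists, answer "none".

Hana ∩ Divya: 11:00-11:30, 12:00-13:00, 16:30-17:00.
Hana ∩ Divya ∩ Idris: 11:00-11:30, 12:00-13:00, 16:30-17:00.
Hana ∩ Divya ∩ Idris ∩ Rosa: ∅.
Hana ∩ Divya ∩ Idris ∩ Rosa ∩ Imani: ∅.
Hana ∩ Divya ∩ Idris ∩ Rosa ∩ Imani ∩ Callum: ∅.
Hana ∩ Divya ∩ Idris ∩ Rosa ∩ Imani ∩ Callum ∩ Vera: ∅.
There is no time when everyone is free.
No common window is at least 90 minutes long.

none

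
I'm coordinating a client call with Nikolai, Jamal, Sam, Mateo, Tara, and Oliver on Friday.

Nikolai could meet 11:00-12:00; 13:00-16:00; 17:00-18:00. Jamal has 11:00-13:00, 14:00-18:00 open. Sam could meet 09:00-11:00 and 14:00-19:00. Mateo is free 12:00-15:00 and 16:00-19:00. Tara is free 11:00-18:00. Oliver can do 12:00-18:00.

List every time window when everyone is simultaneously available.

14:00-15:00, 17:00-18:00

Nikolai ∩ Jamal: 11:00-12:00, 14:00-16:00, 17:00-18:00.
Nikolai ∩ Jamal ∩ Sam: 14:00-16:00, 17:00-18:00.
Nikolai ∩ Jamal ∩ Sam ∩ Mateo: 14:00-15:00, 17:00-18:00.
Nikolai ∩ Jamal ∩ Sam ∩ Mateo ∩ Tara: 14:00-15:00, 17:00-18:00.
Nikolai ∩ Jamal ∩ Sam ∩ Mateo ∩ Tara ∩ Oliver: 14:00-15:00, 17:00-18:00.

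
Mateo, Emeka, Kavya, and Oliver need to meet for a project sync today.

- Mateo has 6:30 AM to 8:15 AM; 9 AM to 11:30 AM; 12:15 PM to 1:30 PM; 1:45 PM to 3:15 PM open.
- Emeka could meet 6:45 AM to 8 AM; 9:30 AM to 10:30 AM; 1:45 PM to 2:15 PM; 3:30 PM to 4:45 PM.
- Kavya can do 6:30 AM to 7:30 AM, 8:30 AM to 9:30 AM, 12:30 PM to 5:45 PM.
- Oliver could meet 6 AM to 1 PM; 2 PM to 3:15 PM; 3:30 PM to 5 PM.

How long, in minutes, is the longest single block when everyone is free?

Mateo ∩ Emeka: 06:45-08:00, 09:30-10:30, 13:45-14:15.
Mateo ∩ Emeka ∩ Kavya: 06:45-07:30, 13:45-14:15.
Mateo ∩ Emeka ∩ Kavya ∩ Oliver: 06:45-07:30, 14:00-14:15.
The longest is 06:45-07:30 at 45 minutes.

45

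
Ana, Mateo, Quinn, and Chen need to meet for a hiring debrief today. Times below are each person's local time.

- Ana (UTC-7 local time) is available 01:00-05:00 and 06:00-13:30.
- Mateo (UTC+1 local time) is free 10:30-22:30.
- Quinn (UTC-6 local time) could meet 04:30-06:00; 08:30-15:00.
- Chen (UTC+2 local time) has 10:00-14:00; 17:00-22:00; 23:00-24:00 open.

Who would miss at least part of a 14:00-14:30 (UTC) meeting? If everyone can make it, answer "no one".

Chen, Quinn

Ana in UTC: 08:00-12:00, 13:00-20:30 (add 7h to convert from UTC-7).
Mateo in UTC: 09:30-21:30 (subtract 1h to convert from UTC+1).
Quinn in UTC: 10:30-12:00, 14:30-21:00 (add 6h to convert from UTC-6).
Chen in UTC: 08:00-12:00, 15:00-20:00, 21:00-22:00 (subtract 2h to convert from UTC+2).
Ana: free for 14:00-14:30. Mateo: free for 14:00-14:30. Quinn: not fully free for 14:00-14:30. Chen: not fully free for 14:00-14:30.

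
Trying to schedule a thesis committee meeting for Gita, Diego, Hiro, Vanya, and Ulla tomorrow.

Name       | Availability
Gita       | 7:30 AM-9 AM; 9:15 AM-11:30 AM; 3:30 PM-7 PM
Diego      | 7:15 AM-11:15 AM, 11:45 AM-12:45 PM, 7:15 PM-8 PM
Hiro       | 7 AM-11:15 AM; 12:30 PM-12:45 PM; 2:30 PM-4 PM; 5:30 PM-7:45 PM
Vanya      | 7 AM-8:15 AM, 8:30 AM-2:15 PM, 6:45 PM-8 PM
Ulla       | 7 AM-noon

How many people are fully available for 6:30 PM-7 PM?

2

Gita and Hiro can make the full 18:30-19:00 slot — that's 2.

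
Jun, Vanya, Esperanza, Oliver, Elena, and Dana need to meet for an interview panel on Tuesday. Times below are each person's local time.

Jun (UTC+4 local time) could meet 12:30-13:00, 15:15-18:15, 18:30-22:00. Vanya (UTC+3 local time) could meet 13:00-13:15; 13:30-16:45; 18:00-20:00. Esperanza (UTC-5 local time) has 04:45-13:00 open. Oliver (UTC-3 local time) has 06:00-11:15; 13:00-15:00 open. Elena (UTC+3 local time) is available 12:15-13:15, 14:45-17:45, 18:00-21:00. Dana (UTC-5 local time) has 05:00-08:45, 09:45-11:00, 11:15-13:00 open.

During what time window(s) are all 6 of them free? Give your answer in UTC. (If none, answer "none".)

11:45-13:45, 16:15-17:00

Jun in UTC: 08:30-09:00, 11:15-14:15, 14:30-18:00 (subtract 4h to convert from UTC+4).
Vanya in UTC: 10:00-10:15, 10:30-13:45, 15:00-17:00 (subtract 3h to convert from UTC+3).
Esperanza in UTC: 09:45-18:00 (add 5h to convert from UTC-5).
Oliver in UTC: 09:00-14:15, 16:00-18:00 (add 3h to convert from UTC-3).
Elena in UTC: 09:15-10:15, 11:45-14:45, 15:00-18:00 (subtract 3h to convert from UTC+3).
Dana in UTC: 10:00-13:45, 14:45-16:00, 16:15-18:00 (add 5h to convert from UTC-5).
Jun ∩ Vanya: 11:15-13:45, 15:00-17:00.
Jun ∩ Vanya ∩ Esperanza: 11:15-13:45, 15:00-17:00.
Jun ∩ Vanya ∩ Esperanza ∩ Oliver: 11:15-13:45, 16:00-17:00.
Jun ∩ Vanya ∩ Esperanza ∩ Oliver ∩ Elena: 11:45-13:45, 16:00-17:00.
Jun ∩ Vanya ∩ Esperanza ∩ Oliver ∩ Elena ∩ Dana: 11:45-13:45, 16:15-17:00.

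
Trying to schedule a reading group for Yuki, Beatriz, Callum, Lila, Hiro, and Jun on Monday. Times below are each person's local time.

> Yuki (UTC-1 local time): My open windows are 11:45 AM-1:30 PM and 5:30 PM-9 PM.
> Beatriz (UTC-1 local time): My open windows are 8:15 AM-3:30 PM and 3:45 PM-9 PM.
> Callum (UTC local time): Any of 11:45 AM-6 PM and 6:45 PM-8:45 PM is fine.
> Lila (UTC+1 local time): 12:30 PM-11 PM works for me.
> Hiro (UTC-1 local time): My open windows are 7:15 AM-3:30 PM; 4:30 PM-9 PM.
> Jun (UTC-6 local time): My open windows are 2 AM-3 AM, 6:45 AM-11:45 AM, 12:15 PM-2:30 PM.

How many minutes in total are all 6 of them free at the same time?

Yuki in UTC: 12:45-14:30, 18:30-22:00 (add 1h to convert from UTC-1).
Beatriz in UTC: 09:15-16:30, 16:45-22:00 (add 1h to convert from UTC-1).
Callum in UTC: 11:45-18:00, 18:45-20:45.
Lila in UTC: 11:30-22:00 (subtract 1h to convert from UTC+1).
Hiro in UTC: 08:15-16:30, 17:30-22:00 (add 1h to convert from UTC-1).
Jun in UTC: 08:00-09:00, 12:45-17:45, 18:15-20:30 (add 6h to convert from UTC-6).
Yuki ∩ Beatriz: 12:45-14:30, 18:30-22:00.
Yuki ∩ Beatriz ∩ Callum: 12:45-14:30, 18:45-20:45.
Yuki ∩ Beatriz ∩ Callum ∩ Lila: 12:45-14:30, 18:45-20:45.
Yuki ∩ Beatriz ∩ Callum ∩ Lila ∩ Hiro: 12:45-14:30, 18:45-20:45.
Yuki ∩ Beatriz ∩ Callum ∩ Lila ∩ Hiro ∩ Jun: 12:45-14:30, 18:45-20:30.
Summing the common windows: 105 + 105 = 210 minutes.

210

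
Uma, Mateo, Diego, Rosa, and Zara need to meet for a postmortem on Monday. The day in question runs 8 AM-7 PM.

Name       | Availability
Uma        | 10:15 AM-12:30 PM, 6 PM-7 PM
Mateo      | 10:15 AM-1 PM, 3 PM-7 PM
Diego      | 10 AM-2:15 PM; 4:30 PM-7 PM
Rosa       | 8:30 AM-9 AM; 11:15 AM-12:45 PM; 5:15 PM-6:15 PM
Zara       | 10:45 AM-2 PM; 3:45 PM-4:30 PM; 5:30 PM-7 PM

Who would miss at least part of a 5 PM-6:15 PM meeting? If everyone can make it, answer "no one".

Uma: not fully free for 17:00-18:15. Mateo: free for 17:00-18:15. Diego: free for 17:00-18:15. Rosa: not fully free for 17:00-18:15. Zara: not fully free for 17:00-18:15.

Rosa, Uma, Zara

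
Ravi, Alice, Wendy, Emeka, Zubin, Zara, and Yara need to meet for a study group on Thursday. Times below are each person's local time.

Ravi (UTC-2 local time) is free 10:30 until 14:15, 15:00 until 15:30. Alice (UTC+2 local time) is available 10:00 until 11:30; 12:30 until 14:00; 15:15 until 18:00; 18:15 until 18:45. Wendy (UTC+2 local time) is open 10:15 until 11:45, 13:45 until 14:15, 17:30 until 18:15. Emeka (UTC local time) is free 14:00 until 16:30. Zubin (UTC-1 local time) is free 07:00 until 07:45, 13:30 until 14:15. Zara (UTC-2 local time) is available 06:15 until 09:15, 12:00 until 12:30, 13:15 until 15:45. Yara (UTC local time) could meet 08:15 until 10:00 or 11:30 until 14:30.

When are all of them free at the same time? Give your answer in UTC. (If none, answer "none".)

none

Ravi in UTC: 12:30-16:15, 17:00-17:30 (add 2h to convert from UTC-2).
Alice in UTC: 08:00-09:30, 10:30-12:00, 13:15-16:00, 16:15-16:45 (subtract 2h to convert from UTC+2).
Wendy in UTC: 08:15-09:45, 11:45-12:15, 15:30-16:15 (subtract 2h to convert from UTC+2).
Emeka in UTC: 14:00-16:30.
Zubin in UTC: 08:00-08:45, 14:30-15:15 (add 1h to convert from UTC-1).
Zara in UTC: 08:15-11:15, 14:00-14:30, 15:15-17:45 (add 2h to convert from UTC-2).
Yara in UTC: 08:15-10:00, 11:30-14:30.
Ravi ∩ Alice: 13:15-16:00.
Ravi ∩ Alice ∩ Wendy: 15:30-16:00.
Ravi ∩ Alice ∩ Wendy ∩ Emeka: 15:30-16:00.
Ravi ∩ Alice ∩ Wendy ∩ Emeka ∩ Zubin: ∅.
Ravi ∩ Alice ∩ Wendy ∩ Emeka ∩ Zubin ∩ Zara: ∅.
Ravi ∩ Alice ∩ Wendy ∩ Emeka ∩ Zubin ∩ Zara ∩ Yara: ∅.
There is no time when everyone is free.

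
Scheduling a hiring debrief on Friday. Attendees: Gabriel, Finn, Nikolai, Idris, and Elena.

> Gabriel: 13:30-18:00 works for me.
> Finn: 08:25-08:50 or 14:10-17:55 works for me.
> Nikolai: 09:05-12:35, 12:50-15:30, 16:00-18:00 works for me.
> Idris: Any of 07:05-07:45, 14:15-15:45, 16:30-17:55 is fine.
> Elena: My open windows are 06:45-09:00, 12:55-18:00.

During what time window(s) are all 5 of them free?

14:15-15:30, 16:30-17:55

Gabriel ∩ Finn: 14:10-17:55.
Gabriel ∩ Finn ∩ Nikolai: 14:10-15:30, 16:00-17:55.
Gabriel ∩ Finn ∩ Nikolai ∩ Idris: 14:15-15:30, 16:30-17:55.
Gabriel ∩ Finn ∩ Nikolai ∩ Idris ∩ Elena: 14:15-15:30, 16:30-17:55.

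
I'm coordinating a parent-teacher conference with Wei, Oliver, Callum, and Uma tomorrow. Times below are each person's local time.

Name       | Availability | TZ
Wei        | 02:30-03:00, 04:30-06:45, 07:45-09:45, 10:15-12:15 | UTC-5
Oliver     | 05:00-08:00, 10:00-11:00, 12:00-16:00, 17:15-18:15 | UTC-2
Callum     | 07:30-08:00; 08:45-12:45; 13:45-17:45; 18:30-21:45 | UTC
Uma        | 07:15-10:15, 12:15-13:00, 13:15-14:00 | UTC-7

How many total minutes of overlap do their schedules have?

150

Wei in UTC: 07:30-08:00, 09:30-11:45, 12:45-14:45, 15:15-17:15 (add 5h to convert from UTC-5).
Oliver in UTC: 07:00-10:00, 12:00-13:00, 14:00-18:00, 19:15-20:15 (add 2h to convert from UTC-2).
Callum in UTC: 07:30-08:00, 08:45-12:45, 13:45-17:45, 18:30-21:45.
Uma in UTC: 14:15-17:15, 19:15-20:00, 20:15-21:00 (add 7h to convert from UTC-7).
Wei ∩ Oliver: 07:30-08:00, 09:30-10:00, 12:45-13:00, 14:00-14:45, 15:15-17:15.
Wei ∩ Oliver ∩ Callum: 07:30-08:00, 09:30-10:00, 14:00-14:45, 15:15-17:15.
Wei ∩ Oliver ∩ Callum ∩ Uma: 14:15-14:45, 15:15-17:15.
Summing the common windows: 30 + 120 = 150 minutes.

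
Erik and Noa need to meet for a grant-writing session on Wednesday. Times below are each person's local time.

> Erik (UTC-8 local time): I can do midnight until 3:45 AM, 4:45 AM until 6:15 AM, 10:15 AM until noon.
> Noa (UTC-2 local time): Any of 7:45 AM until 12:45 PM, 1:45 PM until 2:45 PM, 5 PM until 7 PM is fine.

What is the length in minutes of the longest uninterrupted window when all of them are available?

120

Erik in UTC: 08:00-11:45, 12:45-14:15, 18:15-20:00 (add 8h to convert from UTC-8).
Noa in UTC: 09:45-14:45, 15:45-16:45, 19:00-21:00 (add 2h to convert from UTC-2).
Erik ∩ Noa: 09:45-11:45, 12:45-14:15, 19:00-20:00.
The longest is 09:45-11:45 at 120 minutes.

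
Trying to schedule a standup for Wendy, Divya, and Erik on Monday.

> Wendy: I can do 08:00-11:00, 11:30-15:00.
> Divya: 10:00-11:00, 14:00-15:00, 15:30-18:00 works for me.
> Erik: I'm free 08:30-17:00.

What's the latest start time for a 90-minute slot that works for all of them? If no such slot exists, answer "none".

Wendy ∩ Divya: 10:00-11:00, 14:00-15:00.
Wendy ∩ Divya ∩ Erik: 10:00-11:00, 14:00-15:00.
No common window is at least 90 minutes long.

none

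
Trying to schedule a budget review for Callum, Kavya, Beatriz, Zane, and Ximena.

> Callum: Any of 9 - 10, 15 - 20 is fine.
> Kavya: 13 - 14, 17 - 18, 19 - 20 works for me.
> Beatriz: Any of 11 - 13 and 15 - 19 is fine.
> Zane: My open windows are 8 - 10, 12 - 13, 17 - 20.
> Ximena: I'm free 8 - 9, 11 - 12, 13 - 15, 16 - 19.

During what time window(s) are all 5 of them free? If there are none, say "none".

17:00-18:00

Callum ∩ Kavya: 17:00-18:00, 19:00-20:00.
Callum ∩ Kavya ∩ Beatriz: 17:00-18:00.
Callum ∩ Kavya ∩ Beatriz ∩ Zane: 17:00-18:00.
Callum ∩ Kavya ∩ Beatriz ∩ Zane ∩ Ximena: 17:00-18:00.
So the common availability across everyone is 17:00-18:00.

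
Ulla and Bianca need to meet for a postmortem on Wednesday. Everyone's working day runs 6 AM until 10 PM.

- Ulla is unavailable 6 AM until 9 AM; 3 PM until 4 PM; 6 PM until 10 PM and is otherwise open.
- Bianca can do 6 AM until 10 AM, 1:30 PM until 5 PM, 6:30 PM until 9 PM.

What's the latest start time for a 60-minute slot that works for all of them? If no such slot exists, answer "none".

Ulla free: 09:00-15:00, 16:00-18:00 (invert busy blocks within the working day).
Bianca free: 06:00-10:00, 13:30-17:00, 18:30-21:00.
Ulla ∩ Bianca: 09:00-10:00, 13:30-15:00, 16:00-17:00.
The last common window of at least 60 minutes is 16:00-17:00; a 60-minute meeting can start as late as 16:00 and still end by 17:00.

16:00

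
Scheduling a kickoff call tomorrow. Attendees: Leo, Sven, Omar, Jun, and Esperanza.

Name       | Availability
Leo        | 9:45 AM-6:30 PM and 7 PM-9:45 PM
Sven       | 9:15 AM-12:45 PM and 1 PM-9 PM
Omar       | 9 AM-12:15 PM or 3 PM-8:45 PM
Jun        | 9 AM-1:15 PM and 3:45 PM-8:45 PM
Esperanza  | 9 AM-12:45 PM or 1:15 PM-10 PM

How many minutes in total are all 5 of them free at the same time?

420

Leo ∩ Sven: 09:45-12:45, 13:00-18:30, 19:00-21:00.
Leo ∩ Sven ∩ Omar: 09:45-12:15, 15:00-18:30, 19:00-20:45.
Leo ∩ Sven ∩ Omar ∩ Jun: 09:45-12:15, 15:45-18:30, 19:00-20:45.
Leo ∩ Sven ∩ Omar ∩ Jun ∩ Esperanza: 09:45-12:15, 15:45-18:30, 19:00-20:45.
Those are the intersection windows.
Summing the common windows: 150 + 165 + 105 = 420 minutes.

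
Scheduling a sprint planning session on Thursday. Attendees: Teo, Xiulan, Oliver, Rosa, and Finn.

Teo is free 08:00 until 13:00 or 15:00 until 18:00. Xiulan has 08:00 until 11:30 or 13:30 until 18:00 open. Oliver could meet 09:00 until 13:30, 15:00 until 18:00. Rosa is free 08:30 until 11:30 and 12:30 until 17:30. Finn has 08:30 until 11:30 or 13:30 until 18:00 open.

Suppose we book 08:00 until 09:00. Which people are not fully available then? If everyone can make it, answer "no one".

Teo: free for 08:00-09:00. Xiulan: free for 08:00-09:00. Oliver: not fully free for 08:00-09:00. Rosa: not fully free for 08:00-09:00. Finn: not fully free for 08:00-09:00.

Finn, Oliver, Rosa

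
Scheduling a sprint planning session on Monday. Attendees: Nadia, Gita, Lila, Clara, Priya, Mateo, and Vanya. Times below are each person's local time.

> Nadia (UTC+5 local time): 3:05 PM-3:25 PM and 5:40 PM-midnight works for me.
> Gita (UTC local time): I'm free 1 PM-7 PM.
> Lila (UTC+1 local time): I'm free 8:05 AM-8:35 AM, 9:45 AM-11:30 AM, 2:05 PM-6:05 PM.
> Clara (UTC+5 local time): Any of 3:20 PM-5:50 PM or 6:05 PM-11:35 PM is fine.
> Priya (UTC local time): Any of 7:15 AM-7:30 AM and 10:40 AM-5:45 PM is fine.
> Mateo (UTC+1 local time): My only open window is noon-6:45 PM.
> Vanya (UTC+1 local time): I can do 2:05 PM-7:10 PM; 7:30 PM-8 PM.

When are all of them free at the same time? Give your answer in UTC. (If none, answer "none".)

Nadia in UTC: 10:05-10:25, 12:40-19:00 (subtract 5h to convert from UTC+5).
Gita in UTC: 13:00-19:00.
Lila in UTC: 07:05-07:35, 08:45-10:30, 13:05-17:05 (subtract 1h to convert from UTC+1).
Clara in UTC: 10:20-12:50, 13:05-18:35 (subtract 5h to convert from UTC+5).
Priya in UTC: 07:15-07:30, 10:40-17:45.
Mateo in UTC: 11:00-17:45 (subtract 1h to convert from UTC+1).
Vanya in UTC: 13:05-18:10, 18:30-19:00 (subtract 1h to convert from UTC+1).
Nadia ∩ Gita: 13:00-19:00.
Nadia ∩ Gita ∩ Lila: 13:05-17:05.
Nadia ∩ Gita ∩ Lila ∩ Clara: 13:05-17:05.
Nadia ∩ Gita ∩ Lila ∩ Clara ∩ Priya: 13:05-17:05.
Nadia ∩ Gita ∩ Lila ∩ Clara ∩ Priya ∩ Mateo: 13:05-17:05.
Nadia ∩ Gita ∩ Lila ∩ Clara ∩ Priya ∩ Mateo ∩ Vanya: 13:05-17:05.
Those are the intersection windows.

13:05-17:05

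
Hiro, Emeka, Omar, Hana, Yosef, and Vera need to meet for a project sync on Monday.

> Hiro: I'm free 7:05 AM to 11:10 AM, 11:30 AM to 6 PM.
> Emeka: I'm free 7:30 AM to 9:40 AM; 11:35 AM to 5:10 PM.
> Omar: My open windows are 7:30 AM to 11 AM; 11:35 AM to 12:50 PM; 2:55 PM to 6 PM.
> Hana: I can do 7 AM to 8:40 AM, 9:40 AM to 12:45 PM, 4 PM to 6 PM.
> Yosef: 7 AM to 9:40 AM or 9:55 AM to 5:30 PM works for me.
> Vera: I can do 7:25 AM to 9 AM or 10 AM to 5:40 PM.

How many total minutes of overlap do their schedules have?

Hiro ∩ Emeka: 07:30-09:40, 11:35-17:10.
Hiro ∩ Emeka ∩ Omar: 07:30-09:40, 11:35-12:50, 14:55-17:10.
Hiro ∩ Emeka ∩ Omar ∩ Hana: 07:30-08:40, 11:35-12:45, 16:00-17:10.
Hiro ∩ Emeka ∩ Omar ∩ Hana ∩ Yosef: 07:30-08:40, 11:35-12:45, 16:00-17:10.
Hiro ∩ Emeka ∩ Omar ∩ Hana ∩ Yosef ∩ Vera: 07:30-08:40, 11:35-12:45, 16:00-17:10.
Summing the common windows: 70 + 70 + 70 = 210 minutes.

210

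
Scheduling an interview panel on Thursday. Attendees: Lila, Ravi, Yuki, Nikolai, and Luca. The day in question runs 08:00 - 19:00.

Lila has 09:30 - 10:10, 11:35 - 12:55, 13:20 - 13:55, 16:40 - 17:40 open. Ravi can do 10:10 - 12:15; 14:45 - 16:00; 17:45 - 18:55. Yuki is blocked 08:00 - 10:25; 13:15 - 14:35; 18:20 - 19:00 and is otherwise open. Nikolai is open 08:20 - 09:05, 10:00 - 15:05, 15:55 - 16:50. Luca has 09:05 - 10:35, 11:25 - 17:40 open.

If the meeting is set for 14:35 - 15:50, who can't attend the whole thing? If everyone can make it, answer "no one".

Lila free: 09:30-10:10, 11:35-12:55, 13:20-13:55, 16:40-17:40.
Ravi free: 10:10-12:15, 14:45-16:00, 17:45-18:55.
Yuki free: 10:25-13:15, 14:35-18:20 (invert busy blocks within the working day).
Nikolai free: 08:20-09:05, 10:00-15:05, 15:55-16:50.
Luca free: 09:05-10:35, 11:25-17:40.
Lila: not fully free for 14:35-15:50. Ravi: not fully free for 14:35-15:50. Yuki: free for 14:35-15:50. Nikolai: not fully free for 14:35-15:50. Luca: free for 14:35-15:50.

Lila, Nikolai, Ravi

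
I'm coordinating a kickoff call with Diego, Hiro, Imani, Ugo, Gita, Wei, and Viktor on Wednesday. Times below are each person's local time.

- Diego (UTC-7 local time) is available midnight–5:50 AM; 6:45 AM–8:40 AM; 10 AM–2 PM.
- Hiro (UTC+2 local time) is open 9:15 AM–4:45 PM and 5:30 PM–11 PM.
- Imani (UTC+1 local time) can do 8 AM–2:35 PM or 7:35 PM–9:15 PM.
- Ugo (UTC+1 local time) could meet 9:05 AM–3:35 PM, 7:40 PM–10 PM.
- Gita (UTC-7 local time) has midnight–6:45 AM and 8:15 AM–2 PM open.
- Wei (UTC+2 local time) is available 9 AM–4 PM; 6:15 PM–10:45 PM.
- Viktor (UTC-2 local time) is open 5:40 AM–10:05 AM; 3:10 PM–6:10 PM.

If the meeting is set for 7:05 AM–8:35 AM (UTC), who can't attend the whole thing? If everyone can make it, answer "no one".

Hiro, Ugo, Viktor

Diego in UTC: 07:00-12:50, 13:45-15:40, 17:00-21:00 (add 7h to convert from UTC-7).
Hiro in UTC: 07:15-14:45, 15:30-21:00 (subtract 2h to convert from UTC+2).
Imani in UTC: 07:00-13:35, 18:35-20:15 (subtract 1h to convert from UTC+1).
Ugo in UTC: 08:05-14:35, 18:40-21:00 (subtract 1h to convert from UTC+1).
Gita in UTC: 07:00-13:45, 15:15-21:00 (add 7h to convert from UTC-7).
Wei in UTC: 07:00-14:00, 16:15-20:45 (subtract 2h to convert from UTC+2).
Viktor in UTC: 07:40-12:05, 17:10-20:10 (add 2h to convert from UTC-2).
Diego: free for 07:05-08:35. Hiro: not fully free for 07:05-08:35. Imani: free for 07:05-08:35. Ugo: not fully free for 07:05-08:35. Gita: free for 07:05-08:35. Wei: free for 07:05-08:35. Viktor: not fully free for 07:05-08:35.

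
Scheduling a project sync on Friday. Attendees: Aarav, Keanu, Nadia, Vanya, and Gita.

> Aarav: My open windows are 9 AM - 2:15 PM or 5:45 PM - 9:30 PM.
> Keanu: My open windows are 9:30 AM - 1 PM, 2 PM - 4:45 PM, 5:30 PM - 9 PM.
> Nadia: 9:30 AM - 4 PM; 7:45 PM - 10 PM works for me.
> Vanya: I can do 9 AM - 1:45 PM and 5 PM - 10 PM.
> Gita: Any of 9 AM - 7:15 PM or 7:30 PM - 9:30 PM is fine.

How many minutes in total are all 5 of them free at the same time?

Aarav ∩ Keanu: 09:30-13:00, 14:00-14:15, 17:45-21:00.
Aarav ∩ Keanu ∩ Nadia: 09:30-13:00, 14:00-14:15, 19:45-21:00.
Aarav ∩ Keanu ∩ Nadia ∩ Vanya: 09:30-13:00, 19:45-21:00.
Aarav ∩ Keanu ∩ Nadia ∩ Vanya ∩ Gita: 09:30-13:00, 19:45-21:00.
Summing the common windows: 210 + 75 = 285 minutes.

285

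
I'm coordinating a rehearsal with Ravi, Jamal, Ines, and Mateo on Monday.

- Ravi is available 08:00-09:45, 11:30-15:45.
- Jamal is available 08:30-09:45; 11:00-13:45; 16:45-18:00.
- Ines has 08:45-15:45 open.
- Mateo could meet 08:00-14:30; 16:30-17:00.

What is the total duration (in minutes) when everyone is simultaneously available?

195

Ravi ∩ Jamal: 08:30-09:45, 11:30-13:45.
Ravi ∩ Jamal ∩ Ines: 08:45-09:45, 11:30-13:45.
Ravi ∩ Jamal ∩ Ines ∩ Mateo: 08:45-09:45, 11:30-13:45.
So the common availability across everyone is 08:45-09:45, 11:30-13:45.
Summing the common windows: 60 + 135 = 195 minutes.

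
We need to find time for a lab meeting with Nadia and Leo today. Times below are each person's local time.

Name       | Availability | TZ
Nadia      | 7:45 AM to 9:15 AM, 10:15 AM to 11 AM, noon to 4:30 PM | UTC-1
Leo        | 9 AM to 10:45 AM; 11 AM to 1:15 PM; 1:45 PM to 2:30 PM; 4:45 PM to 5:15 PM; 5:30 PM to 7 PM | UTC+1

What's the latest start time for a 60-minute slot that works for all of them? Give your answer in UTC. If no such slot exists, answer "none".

Nadia in UTC: 08:45-10:15, 11:15-12:00, 13:00-17:30 (add 1h to convert from UTC-1).
Leo in UTC: 08:00-09:45, 10:00-12:15, 12:45-13:30, 15:45-16:15, 16:30-18:00 (subtract 1h to convert from UTC+1).
Nadia ∩ Leo: 08:45-09:45, 10:00-10:15, 11:15-12:00, 13:00-13:30, 15:45-16:15, 16:30-17:30.
The last common window of at least 60 minutes is 16:30-17:30; a 60-minute meeting can start as late as 16:30 and still end by 17:30.

16:30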